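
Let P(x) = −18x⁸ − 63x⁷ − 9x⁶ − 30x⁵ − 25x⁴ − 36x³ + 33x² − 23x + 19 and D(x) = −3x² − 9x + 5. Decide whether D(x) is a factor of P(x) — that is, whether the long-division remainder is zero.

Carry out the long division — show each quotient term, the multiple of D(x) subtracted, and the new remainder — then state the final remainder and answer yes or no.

R(x) = 9, so D(x) is not a factor of P(x). no

Step 1: lead(−18x⁸ − 63x⁷ − 9x⁶ − 30x⁵ − 25x⁴ − 36x³ + 33x² − 23x + 19) ÷ lead(D) = −18x⁸ ÷ −3x² = 6x⁶. Subtract (6x⁶)·D = −18x⁸ − 54x⁷ + 30x⁶. Remainder: −9x⁷ − 39x⁶ − 30x⁵ − 25x⁴ − 36x³ + 33x² − 23x + 19.
Step 2: lead(−9x⁷ − 39x⁶ − 30x⁵ − 25x⁴ − 36x³ + 33x² − 23x + 19) ÷ lead(D) = −9x⁷ ÷ −3x² = 3x⁵. Subtract (3x⁵)·D = −9x⁷ − 27x⁶ + 15x⁵. Remainder: −12x⁶ − 45x⁵ − 25x⁴ − 36x³ + 33x² − 23x + 19.
Step 3: lead(−12x⁶ − 45x⁵ − 25x⁴ − 36x³ + 33x² − 23x + 19) ÷ lead(D) = −12x⁶ ÷ −3x² = 4x⁴. Subtract (4x⁴)·D = −12x⁶ − 36x⁵ + 20x⁴. Remainder: −9x⁵ − 45x⁴ − 36x³ + 33x² − 23x + 19.
Step 4: lead(−9x⁵ − 45x⁴ − 36x³ + 33x² − 23x + 19) ÷ lead(D) = −9x⁵ ÷ −3x² = 3x³. Subtract (3x³)·D = −9x⁵ − 27x⁴ + 15x³. Remainder: −18x⁴ − 51x³ + 33x² − 23x + 19.
Step 5: lead(−18x⁴ − 51x³ + 33x² − 23x + 19) ÷ lead(D) = −18x⁴ ÷ −3x² = 6x². Subtract (6x²)·D = −18x⁴ − 54x³ + 30x². Remainder: 3x³ + 3x² − 23x + 19.
Step 6: lead(3x³ + 3x² − 23x + 19) ÷ lead(D) = 3x³ ÷ −3x² = −x. Subtract (−x)·D = 3x³ + 9x² − 5x. Remainder: −6x² − 18x + 19.
Step 7: lead(−6x² − 18x + 19) ÷ lead(D) = −6x² ÷ −3x² = 2. Subtract (2)·D = −6x² − 18x + 10. Remainder: 9.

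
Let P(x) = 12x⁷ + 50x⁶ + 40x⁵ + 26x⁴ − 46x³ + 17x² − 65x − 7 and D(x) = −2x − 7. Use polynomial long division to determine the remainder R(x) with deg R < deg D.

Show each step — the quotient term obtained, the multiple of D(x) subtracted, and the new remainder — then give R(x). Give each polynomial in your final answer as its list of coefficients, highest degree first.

Step 1: lead(12x⁷ + 50x⁶ + 40x⁵ + 26x⁴ − 46x³ + 17x² − 65x − 7) ÷ lead(D) = 12x⁷ ÷ −2x = −6x⁶. Subtract (−6x⁶)·D = 12x⁷ + 42x⁶. Remainder: 8x⁶ + 40x⁵ + 26x⁴ − 46x³ + 17x² − 65x − 7.
Step 2: lead(8x⁶ + 40x⁵ + 26x⁴ − 46x³ + 17x² − 65x − 7) ÷ lead(D) = 8x⁶ ÷ −2x = −4x⁵. Subtract (−4x⁵)·D = 8x⁶ + 28x⁵. Remainder: 12x⁵ + 26x⁴ − 46x³ + 17x² − 65x − 7.
Step 3: lead(12x⁵ + 26x⁴ − 46x³ + 17x² − 65x − 7) ÷ lead(D) = 12x⁵ ÷ −2x = −6x⁴. Subtract (−6x⁴)·D = 12x⁵ + 42x⁴. Remainder: −16x⁴ − 46x³ + 17x² − 65x − 7.
Step 4: lead(−16x⁴ − 46x³ + 17x² − 65x − 7) ÷ lead(D) = −16x⁴ ÷ −2x = 8x³. Subtract (8x³)·D = −16x⁴ − 56x³. Remainder: 10x³ + 17x² − 65x − 7.
Step 5: lead(10x³ + 17x² − 65x − 7) ÷ lead(D) = 10x³ ÷ −2x = −5x². Subtract (−5x²)·D = 10x³ + 35x². Remainder: −18x² − 65x − 7.
Step 6: lead(−18x² − 65x − 7) ÷ lead(D) = −18x² ÷ −2x = 9x. Subtract (9x)·D = −18x² − 63x. Remainder: −2x − 7.
Step 7: lead(−2x − 7) ÷ lead(D) = −2x ÷ −2x = 1. Subtract (1)·D = −2x − 7. Remainder: 0.

R = [0]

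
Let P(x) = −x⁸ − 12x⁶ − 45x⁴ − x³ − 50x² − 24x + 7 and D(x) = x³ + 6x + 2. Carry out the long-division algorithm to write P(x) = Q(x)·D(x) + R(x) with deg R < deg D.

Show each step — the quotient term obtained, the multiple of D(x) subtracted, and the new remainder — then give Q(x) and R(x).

Q(x) = −x⁵ − 6x³ + 2x² − 9x − 1; R(x) = 9

Step 1: lead(−x⁸ − 12x⁶ − 45x⁴ − x³ − 50x² − 24x + 7) ÷ lead(D) = −x⁸ ÷ x³ = −x⁵. Subtract (−x⁵)·D = −x⁸ − 6x⁶ − 2x⁵. Remainder: −6x⁶ + 2x⁵ − 45x⁴ − x³ − 50x² − 24x + 7.
Step 2: lead(−6x⁶ + 2x⁵ − 45x⁴ − x³ − 50x² − 24x + 7) ÷ lead(D) = −6x⁶ ÷ x³ = −6x³. Subtract (−6x³)·D = −6x⁶ − 36x⁴ − 12x³. Remainder: 2x⁵ − 9x⁴ + 11x³ − 50x² − 24x + 7.
Step 3: lead(2x⁵ − 9x⁴ + 11x³ − 50x² − 24x + 7) ÷ lead(D) = 2x⁵ ÷ x³ = 2x². Subtract (2x²)·D = 2x⁵ + 12x³ + 4x². Remainder: −9x⁴ − x³ − 54x² − 24x + 7.
Step 4: lead(−9x⁴ − x³ − 54x² − 24x + 7) ÷ lead(D) = −9x⁴ ÷ x³ = −9x. Subtract (−9x)·D = −9x⁴ − 54x² − 18x. Remainder: −x³ − 6x + 7.
Step 5: lead(−x³ − 6x + 7) ÷ lead(D) = −x³ ÷ x³ = −1. Subtract (−1)·D = −x³ − 6x − 2. Remainder: 9.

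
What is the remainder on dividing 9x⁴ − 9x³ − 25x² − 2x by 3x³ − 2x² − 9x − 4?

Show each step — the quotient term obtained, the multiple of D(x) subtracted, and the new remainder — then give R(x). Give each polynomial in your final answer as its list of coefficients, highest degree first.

Step 1: lead(9x⁴ − 9x³ − 25x² − 2x) ÷ lead(D) = 9x⁴ ÷ 3x³ = 3x. Subtract (3x)·D = 9x⁴ − 6x³ − 27x² − 12x. Remainder: −3x³ + 2x² + 10x.
Step 2: lead(−3x³ + 2x² + 10x) ÷ lead(D) = −3x³ ÷ 3x³ = −1. Subtract (−1)·D = −3x³ + 2x² + 9x + 4. Remainder: x − 4.

R = [1, -4]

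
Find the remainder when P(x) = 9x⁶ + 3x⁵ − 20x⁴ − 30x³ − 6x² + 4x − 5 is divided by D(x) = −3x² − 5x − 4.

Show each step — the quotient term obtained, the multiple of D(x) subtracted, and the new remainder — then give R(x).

R(x) = −4x − 5

Step 1: lead(9x⁶ + 3x⁵ − 20x⁴ − 30x³ − 6x² + 4x − 5) ÷ lead(D) = 9x⁶ ÷ −3x² = −3x⁴. Subtract (−3x⁴)·D = 9x⁶ + 15x⁵ + 12x⁴. Remainder: −12x⁵ − 32x⁴ − 30x³ − 6x² + 4x − 5.
Step 2: lead(−12x⁵ − 32x⁴ − 30x³ − 6x² + 4x − 5) ÷ lead(D) = −12x⁵ ÷ −3x² = 4x³. Subtract (4x³)·D = −12x⁵ − 20x⁴ − 16x³. Remainder: −12x⁴ − 14x³ − 6x² + 4x − 5.
Step 3: lead(−12x⁴ − 14x³ − 6x² + 4x − 5) ÷ lead(D) = −12x⁴ ÷ −3x² = 4x². Subtract (4x²)·D = −12x⁴ − 20x³ − 16x². Remainder: 6x³ + 10x² + 4x − 5.
Step 4: lead(6x³ + 10x² + 4x − 5) ÷ lead(D) = 6x³ ÷ −3x² = −2x. Subtract (−2x)·D = 6x³ + 10x² + 8x. Remainder: −4x − 5.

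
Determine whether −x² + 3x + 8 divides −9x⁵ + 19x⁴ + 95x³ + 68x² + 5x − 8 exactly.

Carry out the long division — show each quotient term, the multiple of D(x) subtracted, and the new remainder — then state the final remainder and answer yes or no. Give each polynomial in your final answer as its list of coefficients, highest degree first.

Step 1: lead(−9x⁵ + 19x⁴ + 95x³ + 68x² + 5x − 8) ÷ lead(D) = −9x⁵ ÷ −x² = 9x³. Subtract (9x³)·D = −9x⁵ + 27x⁴ + 72x³. Remainder: −8x⁴ + 23x³ + 68x² + 5x − 8.
Step 2: lead(−8x⁴ + 23x³ + 68x² + 5x − 8) ÷ lead(D) = −8x⁴ ÷ −x² = 8x². Subtract (8x²)·D = −8x⁴ + 24x³ + 64x². Remainder: −x³ + 4x² + 5x − 8.
Step 3: lead(−x³ + 4x² + 5x − 8) ÷ lead(D) = −x³ ÷ −x² = x. Subtract (x)·D = −x³ + 3x² + 8x. Remainder: x² − 3x − 8.
Step 4: lead(x² − 3x − 8) ÷ lead(D) = x² ÷ −x² = −1. Subtract (−1)·D = x² − 3x − 8. Remainder: 0.

R = [0], so D(x) is a factor of P(x). yes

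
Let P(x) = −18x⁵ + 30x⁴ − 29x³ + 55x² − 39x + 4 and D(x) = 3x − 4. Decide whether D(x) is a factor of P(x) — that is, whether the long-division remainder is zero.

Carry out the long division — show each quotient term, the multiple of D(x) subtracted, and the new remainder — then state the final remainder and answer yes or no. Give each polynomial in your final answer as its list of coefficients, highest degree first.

Step 1: lead(−18x⁵ + 30x⁴ − 29x³ + 55x² − 39x + 4) ÷ lead(D) = −18x⁵ ÷ 3x = −6x⁴. Subtract (−6x⁴)·D = −18x⁵ + 24x⁴. Remainder: 6x⁴ − 29x³ + 55x² − 39x + 4.
Step 2: lead(6x⁴ − 29x³ + 55x² − 39x + 4) ÷ lead(D) = 6x⁴ ÷ 3x = 2x³. Subtract (2x³)·D = 6x⁴ − 8x³. Remainder: −21x³ + 55x² − 39x + 4.
Step 3: lead(−21x³ + 55x² − 39x + 4) ÷ lead(D) = −21x³ ÷ 3x = −7x². Subtract (−7x²)·D = −21x³ + 28x². Remainder: 27x² − 39x + 4.
Step 4: lead(27x² − 39x + 4) ÷ lead(D) = 27x² ÷ 3x = 9x. Subtract (9x)·D = 27x² − 36x. Remainder: −3x + 4.
Step 5: lead(−3x + 4) ÷ lead(D) = −3x ÷ 3x = −1. Subtract (−1)·D = −3x + 4. Remainder: 0.

R = [0], so D(x) is a factor of P(x). yes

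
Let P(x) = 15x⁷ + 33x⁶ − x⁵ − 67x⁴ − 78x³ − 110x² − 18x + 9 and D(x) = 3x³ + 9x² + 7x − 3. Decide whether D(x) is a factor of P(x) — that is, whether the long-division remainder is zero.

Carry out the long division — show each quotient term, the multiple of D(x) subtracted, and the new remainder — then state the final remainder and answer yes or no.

Step 1: lead(15x⁷ + 33x⁶ − x⁵ − 67x⁴ − 78x³ − 110x² − 18x + 9) ÷ lead(D) = 15x⁷ ÷ 3x³ = 5x⁴. Subtract (5x⁴)·D = 15x⁷ + 45x⁶ + 35x⁵ − 15x⁴. Remainder: −12x⁶ − 36x⁵ − 52x⁴ − 78x³ − 110x² − 18x + 9.
Step 2: lead(−12x⁶ − 36x⁵ − 52x⁴ − 78x³ − 110x² − 18x + 9) ÷ lead(D) = −12x⁶ ÷ 3x³ = −4x³. Subtract (−4x³)·D = −12x⁶ − 36x⁵ − 28x⁴ + 12x³. Remainder: −24x⁴ − 90x³ − 110x² − 18x + 9.
Step 3: lead(−24x⁴ − 90x³ − 110x² − 18x + 9) ÷ lead(D) = −24x⁴ ÷ 3x³ = −8x. Subtract (−8x)·D = −24x⁴ − 72x³ − 56x² + 24x. Remainder: −18x³ − 54x² − 42x + 9.
Step 4: lead(−18x³ − 54x² − 42x + 9) ÷ lead(D) = −18x³ ÷ 3x³ = −6. Subtract (−6)·D = −18x³ − 54x² − 42x + 18. Remainder: −9.

R(x) = −9, so D(x) is not a factor of P(x). no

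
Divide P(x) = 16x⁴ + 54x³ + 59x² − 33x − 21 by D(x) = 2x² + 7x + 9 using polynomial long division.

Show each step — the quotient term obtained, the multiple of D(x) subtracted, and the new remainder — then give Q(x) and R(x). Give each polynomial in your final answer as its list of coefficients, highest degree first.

Step 1: lead(16x⁴ + 54x³ + 59x² − 33x − 21) ÷ lead(D) = 16x⁴ ÷ 2x² = 8x². Subtract (8x²)·D = 16x⁴ + 56x³ + 72x². Remainder: −2x³ − 13x² − 33x − 21.
Step 2: lead(−2x³ − 13x² − 33x − 21) ÷ lead(D) = −2x³ ÷ 2x² = −x. Subtract (−x)·D = −2x³ − 7x² − 9x. Remainder: −6x² − 24x − 21.
Step 3: lead(−6x² − 24x − 21) ÷ lead(D) = −6x² ÷ 2x² = −3. Subtract (−3)·D = −6x² − 21x − 27. Remainder: −3x + 6.

Q = [8, -1, -3]; R = [-3, 6]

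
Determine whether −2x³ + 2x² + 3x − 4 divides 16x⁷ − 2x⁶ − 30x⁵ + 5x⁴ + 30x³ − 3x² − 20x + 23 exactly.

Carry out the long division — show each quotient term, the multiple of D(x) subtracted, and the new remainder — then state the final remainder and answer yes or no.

R(x) = −9, so D(x) is not a factor of P(x). no

Step 1: lead(16x⁷ − 2x⁶ − 30x⁵ + 5x⁴ + 30x³ − 3x² − 20x + 23) ÷ lead(D) = 16x⁷ ÷ −2x³ = −8x⁴. Subtract (−8x⁴)·D = 16x⁷ − 16x⁶ − 24x⁵ + 32x⁴. Remainder: 14x⁶ − 6x⁵ − 27x⁴ + 30x³ − 3x² − 20x + 23.
Step 2: lead(14x⁶ − 6x⁵ − 27x⁴ + 30x³ − 3x² − 20x + 23) ÷ lead(D) = 14x⁶ ÷ −2x³ = −7x³. Subtract (−7x³)·D = 14x⁶ − 14x⁵ − 21x⁴ + 28x³. Remainder: 8x⁵ − 6x⁴ + 2x³ − 3x² − 20x + 23.
Step 3: lead(8x⁵ − 6x⁴ + 2x³ − 3x² − 20x + 23) ÷ lead(D) = 8x⁵ ÷ −2x³ = −4x². Subtract (−4x²)·D = 8x⁵ − 8x⁴ − 12x³ + 16x². Remainder: 2x⁴ + 14x³ − 19x² − 20x + 23.
Step 4: lead(2x⁴ + 14x³ − 19x² − 20x + 23) ÷ lead(D) = 2x⁴ ÷ −2x³ = −x. Subtract (−x)·D = 2x⁴ − 2x³ − 3x² + 4x. Remainder: 16x³ − 16x² − 24x + 23.
Step 5: lead(16x³ − 16x² − 24x + 23) ÷ lead(D) = 16x³ ÷ −2x³ = −8. Subtract (−8)·D = 16x³ − 16x² − 24x + 32. Remainder: −9.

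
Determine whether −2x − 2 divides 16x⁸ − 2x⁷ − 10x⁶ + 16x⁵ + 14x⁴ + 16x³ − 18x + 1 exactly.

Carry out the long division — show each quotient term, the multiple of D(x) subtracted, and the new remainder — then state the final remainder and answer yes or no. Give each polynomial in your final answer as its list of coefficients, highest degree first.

R = [9], so D(x) is not a factor of P(x). no

Step 1: lead(16x⁸ − 2x⁷ − 10x⁶ + 16x⁵ + 14x⁴ + 16x³ − 18x + 1) ÷ lead(D) = 16x⁸ ÷ −2x = −8x⁷. Subtract (−8x⁷)·D = 16x⁸ + 16x⁷. Remainder: −18x⁷ − 10x⁶ + 16x⁵ + 14x⁴ + 16x³ − 18x + 1.
Step 2: lead(−18x⁷ − 10x⁶ + 16x⁵ + 14x⁴ + 16x³ − 18x + 1) ÷ lead(D) = −18x⁷ ÷ −2x = 9x⁶. Subtract (9x⁶)·D = −18x⁷ − 18x⁶. Remainder: 8x⁶ + 16x⁵ + 14x⁴ + 16x³ − 18x + 1.
Step 3: lead(8x⁶ + 16x⁵ + 14x⁴ + 16x³ − 18x + 1) ÷ lead(D) = 8x⁶ ÷ −2x = −4x⁵. Subtract (−4x⁵)·D = 8x⁶ + 8x⁵. Remainder: 8x⁵ + 14x⁴ + 16x³ − 18x + 1.
Step 4: lead(8x⁵ + 14x⁴ + 16x³ − 18x + 1) ÷ lead(D) = 8x⁵ ÷ −2x = −4x⁴. Subtract (−4x⁴)·D = 8x⁵ + 8x⁴. Remainder: 6x⁴ + 16x³ − 18x + 1.
Step 5: lead(6x⁴ + 16x³ − 18x + 1) ÷ lead(D) = 6x⁴ ÷ −2x = −3x³. Subtract (−3x³)·D = 6x⁴ + 6x³. Remainder: 10x³ − 18x + 1.
Step 6: lead(10x³ − 18x + 1) ÷ lead(D) = 10x³ ÷ −2x = −5x². Subtract (−5x²)·D = 10x³ + 10x². Remainder: −10x² − 18x + 1.
Step 7: lead(−10x² − 18x + 1) ÷ lead(D) = −10x² ÷ −2x = 5x. Subtract (5x)·D = −10x² − 10x. Remainder: −8x + 1.
Step 8: lead(−8x + 1) ÷ lead(D) = −8x ÷ −2x = 4. Subtract (4)·D = −8x − 8. Remainder: 9.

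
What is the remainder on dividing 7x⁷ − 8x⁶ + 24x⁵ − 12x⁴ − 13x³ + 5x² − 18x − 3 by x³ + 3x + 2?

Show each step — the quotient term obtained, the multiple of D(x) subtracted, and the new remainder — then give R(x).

R(x) = 5x² + 4x + 9

Step 1: lead(7x⁷ − 8x⁶ + 24x⁵ − 12x⁴ − 13x³ + 5x² − 18x − 3) ÷ lead(D) = 7x⁷ ÷ x³ = 7x⁴. Subtract (7x⁴)·D = 7x⁷ + 21x⁵ + 14x⁴. Remainder: −8x⁶ + 3x⁵ − 26x⁴ − 13x³ + 5x² − 18x − 3.
Step 2: lead(−8x⁶ + 3x⁵ − 26x⁴ − 13x³ + 5x² − 18x − 3) ÷ lead(D) = −8x⁶ ÷ x³ = −8x³. Subtract (−8x³)·D = −8x⁶ − 24x⁴ − 16x³. Remainder: 3x⁵ − 2x⁴ + 3x³ + 5x² − 18x − 3.
Step 3: lead(3x⁵ − 2x⁴ + 3x³ + 5x² − 18x − 3) ÷ lead(D) = 3x⁵ ÷ x³ = 3x². Subtract (3x²)·D = 3x⁵ + 9x³ + 6x². Remainder: −2x⁴ − 6x³ − x² − 18x − 3.
Step 4: lead(−2x⁴ − 6x³ − x² − 18x − 3) ÷ lead(D) = −2x⁴ ÷ x³ = −2x. Subtract (−2x)·D = −2x⁴ − 6x² − 4x. Remainder: −6x³ + 5x² − 14x − 3.
Step 5: lead(−6x³ + 5x² − 14x − 3) ÷ lead(D) = −6x³ ÷ x³ = −6. Subtract (−6)·D = −6x³ − 18x − 12. Remainder: 5x² + 4x + 9.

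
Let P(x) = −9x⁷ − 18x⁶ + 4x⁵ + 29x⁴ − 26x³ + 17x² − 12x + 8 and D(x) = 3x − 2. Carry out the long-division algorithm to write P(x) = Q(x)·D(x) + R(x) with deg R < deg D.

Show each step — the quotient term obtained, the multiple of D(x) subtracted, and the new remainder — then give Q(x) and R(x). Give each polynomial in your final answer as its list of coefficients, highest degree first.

Q = [-3, -8, -4, 7, -4, 3, -2]; R = [4]

Step 1: lead(−9x⁷ − 18x⁶ + 4x⁵ + 29x⁴ − 26x³ + 17x² − 12x + 8) ÷ lead(D) = −9x⁷ ÷ 3x = −3x⁶. Subtract (−3x⁶)·D = −9x⁷ + 6x⁶. Remainder: −24x⁶ + 4x⁵ + 29x⁴ − 26x³ + 17x² − 12x + 8.
Step 2: lead(−24x⁶ + 4x⁵ + 29x⁴ − 26x³ + 17x² − 12x + 8) ÷ lead(D) = −24x⁶ ÷ 3x = −8x⁵. Subtract (−8x⁵)·D = −24x⁶ + 16x⁵. Remainder: −12x⁵ + 29x⁴ − 26x³ + 17x² − 12x + 8.
Step 3: lead(−12x⁵ + 29x⁴ − 26x³ + 17x² − 12x + 8) ÷ lead(D) = −12x⁵ ÷ 3x = −4x⁴. Subtract (−4x⁴)·D = −12x⁵ + 8x⁴. Remainder: 21x⁴ − 26x³ + 17x² − 12x + 8.
Step 4: lead(21x⁴ − 26x³ + 17x² − 12x + 8) ÷ lead(D) = 21x⁴ ÷ 3x = 7x³. Subtract (7x³)·D = 21x⁴ − 14x³. Remainder: −12x³ + 17x² − 12x + 8.
Step 5: lead(−12x³ + 17x² − 12x + 8) ÷ lead(D) = −12x³ ÷ 3x = −4x². Subtract (−4x²)·D = −12x³ + 8x². Remainder: 9x² − 12x + 8.
Step 6: lead(9x² − 12x + 8) ÷ lead(D) = 9x² ÷ 3x = 3x. Subtract (3x)·D = 9x² − 6x. Remainder: −6x + 8.
Step 7: lead(−6x + 8) ÷ lead(D) = −6x ÷ 3x = −2. Subtract (−2)·D = −6x + 4. Remainder: 4.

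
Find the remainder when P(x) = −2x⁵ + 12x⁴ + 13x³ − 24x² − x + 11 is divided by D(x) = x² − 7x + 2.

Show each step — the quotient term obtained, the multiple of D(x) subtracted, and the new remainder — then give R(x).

Step 1: lead(−2x⁵ + 12x⁴ + 13x³ − 24x² − x + 11) ÷ lead(D) = −2x⁵ ÷ x² = −2x³. Subtract (−2x³)·D = −2x⁵ + 14x⁴ − 4x³. Remainder: −2x⁴ + 17x³ − 24x² − x + 11.
Step 2: lead(−2x⁴ + 17x³ − 24x² − x + 11) ÷ lead(D) = −2x⁴ ÷ x² = −2x². Subtract (−2x²)·D = −2x⁴ + 14x³ − 4x². Remainder: 3x³ − 20x² − x + 11.
Step 3: lead(3x³ − 20x² − x + 11) ÷ lead(D) = 3x³ ÷ x² = 3x. Subtract (3x)·D = 3x³ − 21x² + 6x. Remainder: x² − 7x + 11.
Step 4: lead(x² − 7x + 11) ÷ lead(D) = x² ÷ x² = 1. Subtract (1)·D = x² − 7x + 2. Remainder: 9.

R(x) = 9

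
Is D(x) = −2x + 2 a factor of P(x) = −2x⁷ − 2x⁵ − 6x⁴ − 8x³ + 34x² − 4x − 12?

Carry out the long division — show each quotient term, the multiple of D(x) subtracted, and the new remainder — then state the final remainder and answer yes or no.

Step 1: lead(−2x⁷ − 2x⁵ − 6x⁴ − 8x³ + 34x² − 4x − 12) ÷ lead(D) = −2x⁷ ÷ −2x = x⁶. Subtract (x⁶)·D = −2x⁷ + 2x⁶. Remainder: −2x⁶ − 2x⁵ − 6x⁴ − 8x³ + 34x² − 4x − 12.
Step 2: lead(−2x⁶ − 2x⁵ − 6x⁴ − 8x³ + 34x² − 4x − 12) ÷ lead(D) = −2x⁶ ÷ −2x = x⁵. Subtract (x⁵)·D = −2x⁶ + 2x⁵. Remainder: −4x⁵ − 6x⁴ − 8x³ + 34x² − 4x − 12.
Step 3: lead(−4x⁵ − 6x⁴ − 8x³ + 34x² − 4x − 12) ÷ lead(D) = −4x⁵ ÷ −2x = 2x⁴. Subtract (2x⁴)·D = −4x⁵ + 4x⁴. Remainder: −10x⁴ − 8x³ + 34x² − 4x − 12.
Step 4: lead(−10x⁴ − 8x³ + 34x² − 4x − 12) ÷ lead(D) = −10x⁴ ÷ −2x = 5x³. Subtract (5x³)·D = −10x⁴ + 10x³. Remainder: −18x³ + 34x² − 4x − 12.
Step 5: lead(−18x³ + 34x² − 4x − 12) ÷ lead(D) = −18x³ ÷ −2x = 9x². Subtract (9x²)·D = −18x³ + 18x². Remainder: 16x² − 4x − 12.
Step 6: lead(16x² − 4x − 12) ÷ lead(D) = 16x² ÷ −2x = −8x. Subtract (−8x)·D = 16x² − 16x. Remainder: 12x − 12.
Step 7: lead(12x − 12) ÷ lead(D) = 12x ÷ −2x = −6. Subtract (−6)·D = 12x − 12. Remainder: 0.

R(x) = 0, so D(x) is a factor of P(x). yes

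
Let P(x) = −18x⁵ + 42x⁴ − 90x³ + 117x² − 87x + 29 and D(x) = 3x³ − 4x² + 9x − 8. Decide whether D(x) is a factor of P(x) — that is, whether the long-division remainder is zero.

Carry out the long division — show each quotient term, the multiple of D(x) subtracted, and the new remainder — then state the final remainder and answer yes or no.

R(x) = −x² − 3x − 3, so D(x) is not a factor of P(x). no

Step 1: lead(−18x⁵ + 42x⁴ − 90x³ + 117x² − 87x + 29) ÷ lead(D) = −18x⁵ ÷ 3x³ = −6x². Subtract (−6x²)·D = −18x⁵ + 24x⁴ − 54x³ + 48x². Remainder: 18x⁴ − 36x³ + 69x² − 87x + 29.
Step 2: lead(18x⁴ − 36x³ + 69x² − 87x + 29) ÷ lead(D) = 18x⁴ ÷ 3x³ = 6x. Subtract (6x)·D = 18x⁴ − 24x³ + 54x² − 48x. Remainder: −12x³ + 15x² − 39x + 29.
Step 3: lead(−12x³ + 15x² − 39x + 29) ÷ lead(D) = −12x³ ÷ 3x³ = −4. Subtract (−4)·D = −12x³ + 16x² − 36x + 32. Remainder: −x² − 3x − 3.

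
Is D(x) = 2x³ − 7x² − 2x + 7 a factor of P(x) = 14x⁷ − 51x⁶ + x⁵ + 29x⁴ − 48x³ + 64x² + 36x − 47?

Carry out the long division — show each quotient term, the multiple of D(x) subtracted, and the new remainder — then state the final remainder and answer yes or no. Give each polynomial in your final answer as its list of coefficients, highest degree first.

Step 1: lead(14x⁷ − 51x⁶ + x⁵ + 29x⁴ − 48x³ + 64x² + 36x − 47) ÷ lead(D) = 14x⁷ ÷ 2x³ = 7x⁴. Subtract (7x⁴)·D = 14x⁷ − 49x⁶ − 14x⁵ + 49x⁴. Remainder: −2x⁶ + 15x⁵ − 20x⁴ − 48x³ + 64x² + 36x − 47.
Step 2: lead(−2x⁶ + 15x⁵ − 20x⁴ − 48x³ + 64x² + 36x − 47) ÷ lead(D) = −2x⁶ ÷ 2x³ = −x³. Subtract (−x³)·D = −2x⁶ + 7x⁵ + 2x⁴ − 7x³. Remainder: 8x⁵ − 22x⁴ − 41x³ + 64x² + 36x − 47.
Step 3: lead(8x⁵ − 22x⁴ − 41x³ + 64x² + 36x − 47) ÷ lead(D) = 8x⁵ ÷ 2x³ = 4x². Subtract (4x²)·D = 8x⁵ − 28x⁴ − 8x³ + 28x². Remainder: 6x⁴ − 33x³ + 36x² + 36x − 47.
Step 4: lead(6x⁴ − 33x³ + 36x² + 36x − 47) ÷ lead(D) = 6x⁴ ÷ 2x³ = 3x. Subtract (3x)·D = 6x⁴ − 21x³ − 6x² + 21x. Remainder: −12x³ + 42x² + 15x − 47.
Step 5: lead(−12x³ + 42x² + 15x − 47) ÷ lead(D) = −12x³ ÷ 2x³ = −6. Subtract (−6)·D = −12x³ + 42x² + 12x − 42. Remainder: 3x − 5.

R = [3, -5], so D(x) is not a factor of P(x). no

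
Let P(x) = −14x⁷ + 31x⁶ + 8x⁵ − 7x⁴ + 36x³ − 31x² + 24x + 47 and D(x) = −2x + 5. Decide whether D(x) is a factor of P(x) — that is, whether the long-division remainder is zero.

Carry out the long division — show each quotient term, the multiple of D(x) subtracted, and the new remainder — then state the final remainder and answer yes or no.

R(x) = 7, so D(x) is not a factor of P(x). no

Step 1: lead(−14x⁷ + 31x⁶ + 8x⁵ − 7x⁴ + 36x³ − 31x² + 24x + 47) ÷ lead(D) = −14x⁷ ÷ −2x = 7x⁶. Subtract (7x⁶)·D = −14x⁷ + 35x⁶. Remainder: −4x⁶ + 8x⁵ − 7x⁴ + 36x³ − 31x² + 24x + 47.
Step 2: lead(−4x⁶ + 8x⁵ − 7x⁴ + 36x³ − 31x² + 24x + 47) ÷ lead(D) = −4x⁶ ÷ −2x = 2x⁵. Subtract (2x⁵)·D = −4x⁶ + 10x⁵. Remainder: −2x⁵ − 7x⁴ + 36x³ − 31x² + 24x + 47.
Step 3: lead(−2x⁵ − 7x⁴ + 36x³ − 31x² + 24x + 47) ÷ lead(D) = −2x⁵ ÷ −2x = x⁴. Subtract (x⁴)·D = −2x⁵ + 5x⁴. Remainder: −12x⁴ + 36x³ − 31x² + 24x + 47.
Step 4: lead(−12x⁴ + 36x³ − 31x² + 24x + 47) ÷ lead(D) = −12x⁴ ÷ −2x = 6x³. Subtract (6x³)·D = −12x⁴ + 30x³. Remainder: 6x³ − 31x² + 24x + 47.
Step 5: lead(6x³ − 31x² + 24x + 47) ÷ lead(D) = 6x³ ÷ −2x = −3x². Subtract (−3x²)·D = 6x³ − 15x². Remainder: −16x² + 24x + 47.
Step 6: lead(−16x² + 24x + 47) ÷ lead(D) = −16x² ÷ −2x = 8x. Subtract (8x)·D = −16x² + 40x. Remainder: −16x + 47.
Step 7: lead(−16x + 47) ÷ lead(D) = −16x ÷ −2x = 8. Subtract (8)·D = −16x + 40. Remainder: 7.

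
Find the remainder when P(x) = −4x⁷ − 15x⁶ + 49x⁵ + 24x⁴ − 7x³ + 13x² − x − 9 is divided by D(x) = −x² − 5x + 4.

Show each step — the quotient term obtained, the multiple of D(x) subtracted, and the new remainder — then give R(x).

Step 1: lead(−4x⁷ − 15x⁶ + 49x⁵ + 24x⁴ − 7x³ + 13x² − x − 9) ÷ lead(D) = −4x⁷ ÷ −x² = 4x⁵. Subtract (4x⁵)·D = −4x⁷ − 20x⁶ + 16x⁵. Remainder: 5x⁶ + 33x⁵ + 24x⁴ − 7x³ + 13x² − x − 9.
Step 2: lead(5x⁶ + 33x⁵ + 24x⁴ − 7x³ + 13x² − x − 9) ÷ lead(D) = 5x⁶ ÷ −x² = −5x⁴. Subtract (−5x⁴)·D = 5x⁶ + 25x⁵ − 20x⁴. Remainder: 8x⁵ + 44x⁴ − 7x³ + 13x² − x − 9.
Step 3: lead(8x⁵ + 44x⁴ − 7x³ + 13x² − x − 9) ÷ lead(D) = 8x⁵ ÷ −x² = −8x³. Subtract (−8x³)·D = 8x⁵ + 40x⁴ − 32x³. Remainder: 4x⁴ + 25x³ + 13x² − x − 9.
Step 4: lead(4x⁴ + 25x³ + 13x² − x − 9) ÷ lead(D) = 4x⁴ ÷ −x² = −4x². Subtract (−4x²)·D = 4x⁴ + 20x³ − 16x². Remainder: 5x³ + 29x² − x − 9.
Step 5: lead(5x³ + 29x² − x − 9) ÷ lead(D) = 5x³ ÷ −x² = −5x. Subtract (−5x)·D = 5x³ + 25x² − 20x. Remainder: 4x² + 19x − 9.
Step 6: lead(4x² + 19x − 9) ÷ lead(D) = 4x² ÷ −x² = −4. Subtract (−4)·D = 4x² + 20x − 16. Remainder: −x + 7.

R(x) = −x + 7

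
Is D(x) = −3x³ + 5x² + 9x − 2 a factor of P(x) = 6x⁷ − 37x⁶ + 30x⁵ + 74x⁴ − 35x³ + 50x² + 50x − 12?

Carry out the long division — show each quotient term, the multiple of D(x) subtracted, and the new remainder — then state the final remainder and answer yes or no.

Step 1: lead(6x⁷ − 37x⁶ + 30x⁵ + 74x⁴ − 35x³ + 50x² + 50x − 12) ÷ lead(D) = 6x⁷ ÷ −3x³ = −2x⁴. Subtract (−2x⁴)·D = 6x⁷ − 10x⁶ − 18x⁵ + 4x⁴. Remainder: −27x⁶ + 48x⁵ + 70x⁴ − 35x³ + 50x² + 50x − 12.
Step 2: lead(−27x⁶ + 48x⁵ + 70x⁴ − 35x³ + 50x² + 50x − 12) ÷ lead(D) = −27x⁶ ÷ −3x³ = 9x³. Subtract (9x³)·D = −27x⁶ + 45x⁵ + 81x⁴ − 18x³. Remainder: 3x⁵ − 11x⁴ − 17x³ + 50x² + 50x − 12.
Step 3: lead(3x⁵ − 11x⁴ − 17x³ + 50x² + 50x − 12) ÷ lead(D) = 3x⁵ ÷ −3x³ = −x². Subtract (−x²)·D = 3x⁵ − 5x⁴ − 9x³ + 2x². Remainder: −6x⁴ − 8x³ + 48x² + 50x − 12.
Step 4: lead(−6x⁴ − 8x³ + 48x² + 50x − 12) ÷ lead(D) = −6x⁴ ÷ −3x³ = 2x. Subtract (2x)·D = −6x⁴ + 10x³ + 18x² − 4x. Remainder: −18x³ + 30x² + 54x − 12.
Step 5: lead(−18x³ + 30x² + 54x − 12) ÷ lead(D) = −18x³ ÷ −3x³ = 6. Subtract (6)·D = −18x³ + 30x² + 54x − 12. Remainder: 0.

R(x) = 0, so D(x) is a factor of P(x). yes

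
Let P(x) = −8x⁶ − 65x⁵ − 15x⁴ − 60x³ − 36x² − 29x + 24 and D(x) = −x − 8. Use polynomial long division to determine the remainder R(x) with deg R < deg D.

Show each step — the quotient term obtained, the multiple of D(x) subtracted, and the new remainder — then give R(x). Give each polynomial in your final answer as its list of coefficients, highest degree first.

Step 1: lead(−8x⁶ − 65x⁵ − 15x⁴ − 60x³ − 36x² − 29x + 24) ÷ lead(D) = −8x⁶ ÷ −x = 8x⁵. Subtract (8x⁵)·D = −8x⁶ − 64x⁵. Remainder: −x⁵ − 15x⁴ − 60x³ − 36x² − 29x + 24.
Step 2: lead(−x⁵ − 15x⁴ − 60x³ − 36x² − 29x + 24) ÷ lead(D) = −x⁵ ÷ −x = x⁴. Subtract (x⁴)·D = −x⁵ − 8x⁴. Remainder: −7x⁴ − 60x³ − 36x² − 29x + 24.
Step 3: lead(−7x⁴ − 60x³ − 36x² − 29x + 24) ÷ lead(D) = −7x⁴ ÷ −x = 7x³. Subtract (7x³)·D = −7x⁴ − 56x³. Remainder: −4x³ − 36x² − 29x + 24.
Step 4: lead(−4x³ − 36x² − 29x + 24) ÷ lead(D) = −4x³ ÷ −x = 4x². Subtract (4x²)·D = −4x³ − 32x². Remainder: −4x² − 29x + 24.
Step 5: lead(−4x² − 29x + 24) ÷ lead(D) = −4x² ÷ −x = 4x. Subtract (4x)·D = −4x² − 32x. Remainder: 3x + 24.
Step 6: lead(3x + 24) ÷ lead(D) = 3x ÷ −x = −3. Subtract (−3)·D = 3x + 24. Remainder: 0.

R = [0]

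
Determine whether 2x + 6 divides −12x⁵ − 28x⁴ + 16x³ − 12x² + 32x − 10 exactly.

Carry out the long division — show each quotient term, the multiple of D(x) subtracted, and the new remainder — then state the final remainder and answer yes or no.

Step 1: lead(−12x⁵ − 28x⁴ + 16x³ − 12x² + 32x − 10) ÷ lead(D) = −12x⁵ ÷ 2x = −6x⁴. Subtract (−6x⁴)·D = −12x⁵ − 36x⁴. Remainder: 8x⁴ + 16x³ − 12x² + 32x − 10.
Step 2: lead(8x⁴ + 16x³ − 12x² + 32x − 10) ÷ lead(D) = 8x⁴ ÷ 2x = 4x³. Subtract (4x³)·D = 8x⁴ + 24x³. Remainder: −8x³ − 12x² + 32x − 10.
Step 3: lead(−8x³ − 12x² + 32x − 10) ÷ lead(D) = −8x³ ÷ 2x = −4x². Subtract (−4x²)·D = −8x³ − 24x². Remainder: 12x² + 32x − 10.
Step 4: lead(12x² + 32x − 10) ÷ lead(D) = 12x² ÷ 2x = 6x. Subtract (6x)·D = 12x² + 36x. Remainder: −4x − 10.
Step 5: lead(−4x − 10) ÷ lead(D) = −4x ÷ 2x = −2. Subtract (−2)·D = −4x − 12. Remainder: 2.

R(x) = 2, so D(x) is not a factor of P(x). no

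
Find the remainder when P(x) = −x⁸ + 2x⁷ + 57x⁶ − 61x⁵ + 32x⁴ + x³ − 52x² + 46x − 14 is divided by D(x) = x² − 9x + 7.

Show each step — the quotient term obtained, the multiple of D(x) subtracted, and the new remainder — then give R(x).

Step 1: lead(−x⁸ + 2x⁷ + 57x⁶ − 61x⁵ + 32x⁴ + x³ − 52x² + 46x − 14) ÷ lead(D) = −x⁸ ÷ x² = −x⁶. Subtract (−x⁶)·D = −x⁸ + 9x⁷ − 7x⁶. Remainder: −7x⁷ + 64x⁶ − 61x⁵ + 32x⁴ + x³ − 52x² + 46x − 14.
Step 2: lead(−7x⁷ + 64x⁶ − 61x⁵ + 32x⁴ + x³ − 52x² + 46x − 14) ÷ lead(D) = −7x⁷ ÷ x² = −7x⁵. Subtract (−7x⁵)·D = −7x⁷ + 63x⁶ − 49x⁵. Remainder: x⁶ − 12x⁵ + 32x⁴ + x³ − 52x² + 46x − 14.
Step 3: lead(x⁶ − 12x⁵ + 32x⁴ + x³ − 52x² + 46x − 14) ÷ lead(D) = x⁶ ÷ x² = x⁴. Subtract (x⁴)·D = x⁶ − 9x⁵ + 7x⁴. Remainder: −3x⁵ + 25x⁴ + x³ − 52x² + 46x − 14.
Step 4: lead(−3x⁵ + 25x⁴ + x³ − 52x² + 46x − 14) ÷ lead(D) = −3x⁵ ÷ x² = −3x³. Subtract (−3x³)·D = −3x⁵ + 27x⁴ − 21x³. Remainder: −2x⁴ + 22x³ − 52x² + 46x − 14.
Step 5: lead(−2x⁴ + 22x³ − 52x² + 46x − 14) ÷ lead(D) = −2x⁴ ÷ x² = −2x². Subtract (−2x²)·D = −2x⁴ + 18x³ − 14x². Remainder: 4x³ − 38x² + 46x − 14.
Step 6: lead(4x³ − 38x² + 46x − 14) ÷ lead(D) = 4x³ ÷ x² = 4x. Subtract (4x)·D = 4x³ − 36x² + 28x. Remainder: −2x² + 18x − 14.
Step 7: lead(−2x² + 18x − 14) ÷ lead(D) = −2x² ÷ x² = −2. Subtract (−2)·D = −2x² + 18x − 14. Remainder: 0.

R(x) = 0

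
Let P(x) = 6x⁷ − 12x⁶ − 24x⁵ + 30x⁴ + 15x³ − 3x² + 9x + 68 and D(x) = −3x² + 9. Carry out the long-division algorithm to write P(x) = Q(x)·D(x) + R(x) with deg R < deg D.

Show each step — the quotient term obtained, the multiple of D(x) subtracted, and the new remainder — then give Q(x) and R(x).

Q(x) = −2x⁵ + 4x⁴ + 2x³ + 2x² + x + 7; R(x) = 5

Step 1: lead(6x⁷ − 12x⁶ − 24x⁵ + 30x⁴ + 15x³ − 3x² + 9x + 68) ÷ lead(D) = 6x⁷ ÷ −3x² = −2x⁵. Subtract (−2x⁵)·D = 6x⁷ − 18x⁵. Remainder: −12x⁶ − 6x⁵ + 30x⁴ + 15x³ − 3x² + 9x + 68.
Step 2: lead(−12x⁶ − 6x⁵ + 30x⁴ + 15x³ − 3x² + 9x + 68) ÷ lead(D) = −12x⁶ ÷ −3x² = 4x⁴. Subtract (4x⁴)·D = −12x⁶ + 36x⁴. Remainder: −6x⁵ − 6x⁴ + 15x³ − 3x² + 9x + 68.
Step 3: lead(−6x⁵ − 6x⁴ + 15x³ − 3x² + 9x + 68) ÷ lead(D) = −6x⁵ ÷ −3x² = 2x³. Subtract (2x³)·D = −6x⁵ + 18x³. Remainder: −6x⁴ − 3x³ − 3x² + 9x + 68.
Step 4: lead(−6x⁴ − 3x³ − 3x² + 9x + 68) ÷ lead(D) = −6x⁴ ÷ −3x² = 2x². Subtract (2x²)·D = −6x⁴ + 18x². Remainder: −3x³ − 21x² + 9x + 68.
Step 5: lead(−3x³ − 21x² + 9x + 68) ÷ lead(D) = −3x³ ÷ −3x² = x. Subtract (x)·D = −3x³ + 9x. Remainder: −21x² + 68.
Step 6: lead(−21x² + 68) ÷ lead(D) = −21x² ÷ −3x² = 7. Subtract (7)·D = −21x² + 63. Remainder: 5.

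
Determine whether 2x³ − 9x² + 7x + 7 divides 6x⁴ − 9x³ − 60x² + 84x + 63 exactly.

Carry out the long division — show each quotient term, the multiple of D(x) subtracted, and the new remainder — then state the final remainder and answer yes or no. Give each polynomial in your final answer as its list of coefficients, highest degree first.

R = [0], so D(x) is a factor of P(x). yes

Step 1: lead(6x⁴ − 9x³ − 60x² + 84x + 63) ÷ lead(D) = 6x⁴ ÷ 2x³ = 3x. Subtract (3x)·D = 6x⁴ − 27x³ + 21x² + 21x. Remainder: 18x³ − 81x² + 63x + 63.
Step 2: lead(18x³ − 81x² + 63x + 63) ÷ lead(D) = 18x³ ÷ 2x³ = 9. Subtract (9)·D = 18x³ − 81x² + 63x + 63. Remainder: 0.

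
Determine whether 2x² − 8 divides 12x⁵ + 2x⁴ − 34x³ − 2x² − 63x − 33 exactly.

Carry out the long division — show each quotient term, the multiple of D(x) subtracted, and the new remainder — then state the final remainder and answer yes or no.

Step 1: lead(12x⁵ + 2x⁴ − 34x³ − 2x² − 63x − 33) ÷ lead(D) = 12x⁵ ÷ 2x² = 6x³. Subtract (6x³)·D = 12x⁵ − 48x³. Remainder: 2x⁴ + 14x³ − 2x² − 63x − 33.
Step 2: lead(2x⁴ + 14x³ − 2x² − 63x − 33) ÷ lead(D) = 2x⁴ ÷ 2x² = x². Subtract (x²)·D = 2x⁴ − 8x². Remainder: 14x³ + 6x² − 63x − 33.
Step 3: lead(14x³ + 6x² − 63x − 33) ÷ lead(D) = 14x³ ÷ 2x² = 7x. Subtract (7x)·D = 14x³ − 56x. Remainder: 6x² − 7x − 33.
Step 4: lead(6x² − 7x − 33) ÷ lead(D) = 6x² ÷ 2x² = 3. Subtract (3)·D = 6x² − 24. Remainder: −7x − 9.

R(x) = −7x − 9, so D(x) is not a factor of P(x). no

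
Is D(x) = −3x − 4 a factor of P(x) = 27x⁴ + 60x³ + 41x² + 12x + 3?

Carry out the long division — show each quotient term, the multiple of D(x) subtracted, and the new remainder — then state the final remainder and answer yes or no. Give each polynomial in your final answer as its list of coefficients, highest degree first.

Step 1: lead(27x⁴ + 60x³ + 41x² + 12x + 3) ÷ lead(D) = 27x⁴ ÷ −3x = −9x³. Subtract (−9x³)·D = 27x⁴ + 36x³. Remainder: 24x³ + 41x² + 12x + 3.
Step 2: lead(24x³ + 41x² + 12x + 3) ÷ lead(D) = 24x³ ÷ −3x = −8x². Subtract (−8x²)·D = 24x³ + 32x². Remainder: 9x² + 12x + 3.
Step 3: lead(9x² + 12x + 3) ÷ lead(D) = 9x² ÷ −3x = −3x. Subtract (−3x)·D = 9x² + 12x. Remainder: 3.

R = [3], so D(x) is not a factor of P(x). no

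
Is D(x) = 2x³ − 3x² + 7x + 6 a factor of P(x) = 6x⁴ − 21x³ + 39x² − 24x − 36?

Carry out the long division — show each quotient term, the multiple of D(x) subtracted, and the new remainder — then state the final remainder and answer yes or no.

Step 1: lead(6x⁴ − 21x³ + 39x² − 24x − 36) ÷ lead(D) = 6x⁴ ÷ 2x³ = 3x. Subtract (3x)·D = 6x⁴ − 9x³ + 21x² + 18x. Remainder: −12x³ + 18x² − 42x − 36.
Step 2: lead(−12x³ + 18x² − 42x − 36) ÷ lead(D) = −12x³ ÷ 2x³ = −6. Subtract (−6)·D = −12x³ + 18x² − 42x − 36. Remainder: 0.

R(x) = 0, so D(x) is a factor of P(x). yes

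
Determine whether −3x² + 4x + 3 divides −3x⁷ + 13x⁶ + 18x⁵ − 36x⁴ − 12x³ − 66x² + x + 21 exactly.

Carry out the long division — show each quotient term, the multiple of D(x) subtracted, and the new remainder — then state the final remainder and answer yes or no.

R(x) = 0, so D(x) is a factor of P(x). yes

Step 1: lead(−3x⁷ + 13x⁶ + 18x⁵ − 36x⁴ − 12x³ − 66x² + x + 21) ÷ lead(D) = −3x⁷ ÷ −3x² = x⁵. Subtract (x⁵)·D = −3x⁷ + 4x⁶ + 3x⁵. Remainder: 9x⁶ + 15x⁵ − 36x⁴ − 12x³ − 66x² + x + 21.
Step 2: lead(9x⁶ + 15x⁵ − 36x⁴ − 12x³ − 66x² + x + 21) ÷ lead(D) = 9x⁶ ÷ −3x² = −3x⁴. Subtract (−3x⁴)·D = 9x⁶ − 12x⁵ − 9x⁴. Remainder: 27x⁵ − 27x⁴ − 12x³ − 66x² + x + 21.
Step 3: lead(27x⁵ − 27x⁴ − 12x³ − 66x² + x + 21) ÷ lead(D) = 27x⁵ ÷ −3x² = −9x³. Subtract (−9x³)·D = 27x⁵ − 36x⁴ − 27x³. Remainder: 9x⁴ + 15x³ − 66x² + x + 21.
Step 4: lead(9x⁴ + 15x³ − 66x² + x + 21) ÷ lead(D) = 9x⁴ ÷ −3x² = −3x². Subtract (−3x²)·D = 9x⁴ − 12x³ − 9x². Remainder: 27x³ − 57x² + x + 21.
Step 5: lead(27x³ − 57x² + x + 21) ÷ lead(D) = 27x³ ÷ −3x² = −9x. Subtract (−9x)·D = 27x³ − 36x² − 27x. Remainder: −21x² + 28x + 21.
Step 6: lead(−21x² + 28x + 21) ÷ lead(D) = −21x² ÷ −3x² = 7. Subtract (7)·D = −21x² + 28x + 21. Remainder: 0.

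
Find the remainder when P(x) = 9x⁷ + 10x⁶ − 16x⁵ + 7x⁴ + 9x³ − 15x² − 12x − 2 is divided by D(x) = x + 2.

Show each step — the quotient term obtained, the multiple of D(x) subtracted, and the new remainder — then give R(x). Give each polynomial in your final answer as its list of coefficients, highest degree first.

R = [2]

Step 1: lead(9x⁷ + 10x⁶ − 16x⁵ + 7x⁴ + 9x³ − 15x² − 12x − 2) ÷ lead(D) = 9x⁷ ÷ x = 9x⁶. Subtract (9x⁶)·D = 9x⁷ + 18x⁶. Remainder: −8x⁶ − 16x⁵ + 7x⁴ + 9x³ − 15x² − 12x − 2.
Step 2: lead(−8x⁶ − 16x⁵ + 7x⁴ + 9x³ − 15x² − 12x − 2) ÷ lead(D) = −8x⁶ ÷ x = −8x⁵. Subtract (−8x⁵)·D = −8x⁶ − 16x⁵. Remainder: 7x⁴ + 9x³ − 15x² − 12x − 2.
Step 3: lead(7x⁴ + 9x³ − 15x² − 12x − 2) ÷ lead(D) = 7x⁴ ÷ x = 7x³. Subtract (7x³)·D = 7x⁴ + 14x³. Remainder: −5x³ − 15x² − 12x − 2.
Step 4: lead(−5x³ − 15x² − 12x − 2) ÷ lead(D) = −5x³ ÷ x = −5x². Subtract (−5x²)·D = −5x³ − 10x². Remainder: −5x² − 12x − 2.
Step 5: lead(−5x² − 12x − 2) ÷ lead(D) = −5x² ÷ x = −5x. Subtract (−5x)·D = −5x² − 10x. Remainder: −2x − 2.
Step 6: lead(−2x − 2) ÷ lead(D) = −2x ÷ x = −2. Subtract (−2)·D = −2x − 4. Remainder: 2.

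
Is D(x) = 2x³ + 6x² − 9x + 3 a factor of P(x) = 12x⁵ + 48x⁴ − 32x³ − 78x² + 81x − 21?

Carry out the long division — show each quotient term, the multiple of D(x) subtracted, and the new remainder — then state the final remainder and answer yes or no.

R(x) = 0, so D(x) is a factor of P(x). yes

Step 1: lead(12x⁵ + 48x⁴ − 32x³ − 78x² + 81x − 21) ÷ lead(D) = 12x⁵ ÷ 2x³ = 6x². Subtract (6x²)·D = 12x⁵ + 36x⁴ − 54x³ + 18x². Remainder: 12x⁴ + 22x³ − 96x² + 81x − 21.
Step 2: lead(12x⁴ + 22x³ − 96x² + 81x − 21) ÷ lead(D) = 12x⁴ ÷ 2x³ = 6x. Subtract (6x)·D = 12x⁴ + 36x³ − 54x² + 18x. Remainder: −14x³ − 42x² + 63x − 21.
Step 3: lead(−14x³ − 42x² + 63x − 21) ÷ lead(D) = −14x³ ÷ 2x³ = −7. Subtract (−7)·D = −14x³ − 42x² + 63x − 21. Remainder: 0.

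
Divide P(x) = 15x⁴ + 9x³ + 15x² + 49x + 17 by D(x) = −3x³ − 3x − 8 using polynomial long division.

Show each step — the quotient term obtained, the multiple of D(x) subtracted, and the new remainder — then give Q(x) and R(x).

Q(x) = −5x − 3; R(x) = −7

Step 1: lead(15x⁴ + 9x³ + 15x² + 49x + 17) ÷ lead(D) = 15x⁴ ÷ −3x³ = −5x. Subtract (−5x)·D = 15x⁴ + 15x² + 40x. Remainder: 9x³ + 9x + 17.
Step 2: lead(9x³ + 9x + 17) ÷ lead(D) = 9x³ ÷ −3x³ = −3. Subtract (−3)·D = 9x³ + 9x + 24. Remainder: −7.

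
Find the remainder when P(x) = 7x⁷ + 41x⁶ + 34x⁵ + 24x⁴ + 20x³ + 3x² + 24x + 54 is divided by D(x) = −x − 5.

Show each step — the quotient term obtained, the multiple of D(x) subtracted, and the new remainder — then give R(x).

Step 1: lead(7x⁷ + 41x⁶ + 34x⁵ + 24x⁴ + 20x³ + 3x² + 24x + 54) ÷ lead(D) = 7x⁷ ÷ −x = −7x⁶. Subtract (−7x⁶)·D = 7x⁷ + 35x⁶. Remainder: 6x⁶ + 34x⁵ + 24x⁴ + 20x³ + 3x² + 24x + 54.
Step 2: lead(6x⁶ + 34x⁵ + 24x⁴ + 20x³ + 3x² + 24x + 54) ÷ lead(D) = 6x⁶ ÷ −x = −6x⁵. Subtract (−6x⁵)·D = 6x⁶ + 30x⁵. Remainder: 4x⁵ + 24x⁴ + 20x³ + 3x² + 24x + 54.
Step 3: lead(4x⁵ + 24x⁴ + 20x³ + 3x² + 24x + 54) ÷ lead(D) = 4x⁵ ÷ −x = −4x⁴. Subtract (−4x⁴)·D = 4x⁵ + 20x⁴. Remainder: 4x⁴ + 20x³ + 3x² + 24x + 54.
Step 4: lead(4x⁴ + 20x³ + 3x² + 24x + 54) ÷ lead(D) = 4x⁴ ÷ −x = −4x³. Subtract (−4x³)·D = 4x⁴ + 20x³. Remainder: 3x² + 24x + 54.
Step 5: lead(3x² + 24x + 54) ÷ lead(D) = 3x² ÷ −x = −3x. Subtract (−3x)·D = 3x² + 15x. Remainder: 9x + 54.
Step 6: lead(9x + 54) ÷ lead(D) = 9x ÷ −x = −9. Subtract (−9)·D = 9x + 45. Remainder: 9.

R(x) = 9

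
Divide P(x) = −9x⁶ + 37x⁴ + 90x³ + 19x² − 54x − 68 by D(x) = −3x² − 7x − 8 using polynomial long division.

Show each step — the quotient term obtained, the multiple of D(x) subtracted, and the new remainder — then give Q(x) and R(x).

Step 1: lead(−9x⁶ + 37x⁴ + 90x³ + 19x² − 54x − 68) ÷ lead(D) = −9x⁶ ÷ −3x² = 3x⁴. Subtract (3x⁴)·D = −9x⁶ − 21x⁵ − 24x⁴. Remainder: 21x⁵ + 61x⁴ + 90x³ + 19x² − 54x − 68.
Step 2: lead(21x⁵ + 61x⁴ + 90x³ + 19x² − 54x − 68) ÷ lead(D) = 21x⁵ ÷ −3x² = −7x³. Subtract (−7x³)·D = 21x⁵ + 49x⁴ + 56x³. Remainder: 12x⁴ + 34x³ + 19x² − 54x − 68.
Step 3: lead(12x⁴ + 34x³ + 19x² − 54x − 68) ÷ lead(D) = 12x⁴ ÷ −3x² = −4x². Subtract (−4x²)·D = 12x⁴ + 28x³ + 32x². Remainder: 6x³ − 13x² − 54x − 68.
Step 4: lead(6x³ − 13x² − 54x − 68) ÷ lead(D) = 6x³ ÷ −3x² = −2x. Subtract (−2x)·D = 6x³ + 14x² + 16x. Remainder: −27x² − 70x − 68.
Step 5: lead(−27x² − 70x − 68) ÷ lead(D) = −27x² ÷ −3x² = 9. Subtract (9)·D = −27x² − 63x − 72. Remainder: −7x + 4.

Q(x) = 3x⁴ − 7x³ − 4x² − 2x + 9; R(x) = −7x + 4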